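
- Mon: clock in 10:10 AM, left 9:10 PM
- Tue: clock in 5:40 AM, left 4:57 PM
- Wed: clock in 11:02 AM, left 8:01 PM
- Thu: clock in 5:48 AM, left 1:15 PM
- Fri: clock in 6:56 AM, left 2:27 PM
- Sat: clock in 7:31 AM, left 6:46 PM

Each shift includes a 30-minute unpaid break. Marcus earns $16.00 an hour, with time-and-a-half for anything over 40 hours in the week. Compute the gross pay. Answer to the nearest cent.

$987.60

Mon: 10:10 AM–9:10 PM = 11 h 0 min; less 30 min break → 10 h 30 min
Tue: 5:40 AM–4:57 PM = 11 h 17 min; less 30 min break → 10 h 47 min
Wed: 11:02 AM–8:01 PM = 8 h 59 min; less 30 min break → 8 h 29 min
Thu: 5:48 AM–1:15 PM = 7 h 27 min; less 30 min break → 6 h 57 min
Fri: 6:56 AM–2:27 PM = 7 h 31 min; less 30 min break → 7 h 1 min
Sat: 7:31 AM–6:46 PM = 11 h 15 min; less 30 min break → 10 h 45 min
Total worked: 54 h 29 min = 3269 min.
Regular 40 h 0 min = 2400 min at $16.00/h; overtime 14 h 29 min = 869 min at $24.00/h.
Pay = (2400 × $16.00 + 869 × $24.00) ÷ 60 = $987.60.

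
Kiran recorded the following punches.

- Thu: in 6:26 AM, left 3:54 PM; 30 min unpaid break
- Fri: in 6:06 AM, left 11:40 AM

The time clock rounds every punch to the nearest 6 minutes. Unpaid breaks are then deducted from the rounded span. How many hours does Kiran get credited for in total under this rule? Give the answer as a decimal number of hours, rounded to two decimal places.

Thu: in 6:26 AM→6:24 AM, out 3:54 PM→3:54 PM; 9 h 30 min − 30 min = 9 h 0 min
Fri: in 6:06 AM→6:06 AM, out 11:40 AM→11:42 AM; 5 h 36 min
Total credited: 14 h 36 min.

14.60 hours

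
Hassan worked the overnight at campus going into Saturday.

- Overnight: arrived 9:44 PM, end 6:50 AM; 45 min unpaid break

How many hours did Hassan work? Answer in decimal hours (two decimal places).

Overnight: 9:44 PM → midnight = 2 h 16 min; midnight → 6:50 AM = 6 h 50 min; span 9 h 6 min; less 45 min break → 8 h 21 min

8.35 hours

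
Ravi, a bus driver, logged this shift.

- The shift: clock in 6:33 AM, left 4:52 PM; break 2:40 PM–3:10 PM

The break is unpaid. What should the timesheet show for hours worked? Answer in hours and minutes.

9 h 49 min

The shift: 6:33 AM–4:52 PM = 10 h 19 min; less 30 min break → 9 h 49 min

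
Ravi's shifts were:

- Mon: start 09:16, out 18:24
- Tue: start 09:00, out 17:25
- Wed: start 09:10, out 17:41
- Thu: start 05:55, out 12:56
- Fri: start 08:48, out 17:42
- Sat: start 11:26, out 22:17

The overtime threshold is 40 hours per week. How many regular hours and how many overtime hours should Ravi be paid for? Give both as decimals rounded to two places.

Regular 40.00 hours, overtime 12.83 hours

Mon: 09:16–18:24 = 9 h 8 min
Tue: 09:00–17:25 = 8 h 25 min
Wed: 09:10–17:41 = 8 h 31 min
Thu: 05:55–12:56 = 7 h 1 min
Fri: 08:48–17:42 = 8 h 54 min
Sat: 11:26–22:17 = 10 h 51 min
Total worked: 52 h 50 min = 52.83 h.
Threshold 40 h → overtime 12 h 50 min, regular 40 h 0 min.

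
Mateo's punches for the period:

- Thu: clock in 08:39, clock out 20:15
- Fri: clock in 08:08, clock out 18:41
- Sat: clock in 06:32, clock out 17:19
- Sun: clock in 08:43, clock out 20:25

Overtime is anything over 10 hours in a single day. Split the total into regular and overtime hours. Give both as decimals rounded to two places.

Regular 40.00 hours, overtime 4.63 hours

Thu: 08:39–20:15 = 11 h 36 min
Fri: 08:08–18:41 = 10 h 33 min
Sat: 06:32–17:19 = 10 h 47 min
Sun: 08:43–20:25 = 11 h 42 min
Thu reg 10 h 0 min / OT 1 h 36 min; Fri reg 10 h 0 min / OT 0 h 33 min; Sat reg 10 h 0 min / OT 0 h 47 min; Sun reg 10 h 0 min / OT 1 h 42 min.
Totals: regular 40 h 0 min, overtime 4 h 38 min.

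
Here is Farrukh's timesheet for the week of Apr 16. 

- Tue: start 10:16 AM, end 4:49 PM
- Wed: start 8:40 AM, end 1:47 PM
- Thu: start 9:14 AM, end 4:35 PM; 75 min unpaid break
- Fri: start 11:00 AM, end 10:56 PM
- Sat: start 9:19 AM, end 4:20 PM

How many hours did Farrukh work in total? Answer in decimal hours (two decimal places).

36.72 hours

Tue: 10:16 AM–4:49 PM = 6 h 33 min
Wed: 8:40 AM–1:47 PM = 5 h 7 min
Thu: 9:14 AM–4:35 PM = 7 h 21 min; less 75 min break → 6 h 6 min
Fri: 11:00 AM–10:56 PM = 11 h 56 min
Sat: 9:19 AM–4:20 PM = 7 h 1 min
Total: 6 h 33 min + 5 h 7 min + 6 h 6 min + 11 h 56 min + 7 h 1 min = 36 h 43 min.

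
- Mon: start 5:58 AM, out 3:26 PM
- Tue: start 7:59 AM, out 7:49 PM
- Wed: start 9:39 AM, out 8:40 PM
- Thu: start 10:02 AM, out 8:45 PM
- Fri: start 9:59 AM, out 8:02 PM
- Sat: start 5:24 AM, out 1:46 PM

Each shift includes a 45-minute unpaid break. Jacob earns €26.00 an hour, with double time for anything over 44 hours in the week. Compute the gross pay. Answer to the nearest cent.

€1817.40

Mon: 5:58 AM–3:26 PM = 9 h 28 min; less 45 min break → 8 h 43 min
Tue: 7:59 AM–7:49 PM = 11 h 50 min; less 45 min break → 11 h 5 min
Wed: 9:39 AM–8:40 PM = 11 h 1 min; less 45 min break → 10 h 16 min
Thu: 10:02 AM–8:45 PM = 10 h 43 min; less 45 min break → 9 h 58 min
Fri: 9:59 AM–8:02 PM = 10 h 3 min; less 45 min break → 9 h 18 min
Sat: 5:24 AM–1:46 PM = 8 h 22 min; less 45 min break → 7 h 37 min
Total worked: 56 h 57 min = 3417 min.
Regular 44 h 0 min = 2640 min at €26.00/h; overtime 12 h 57 min = 777 min at €52.00/h.
Pay = (2640 × €26.00 + 777 × €52.00) ÷ 60 = €1817.40.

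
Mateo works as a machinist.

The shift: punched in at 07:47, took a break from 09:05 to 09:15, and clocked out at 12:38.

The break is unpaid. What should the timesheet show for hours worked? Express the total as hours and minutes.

4 h 41 min

The shift: 07:47–12:38 = 4 h 51 min; less 10 min break → 4 h 41 min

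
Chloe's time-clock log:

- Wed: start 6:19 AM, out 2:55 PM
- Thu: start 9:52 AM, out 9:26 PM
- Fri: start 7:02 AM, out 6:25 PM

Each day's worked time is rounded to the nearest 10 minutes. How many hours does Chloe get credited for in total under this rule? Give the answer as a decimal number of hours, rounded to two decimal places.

Wed: 6:19 AM–2:55 PM = 8 h 36 min → rounds to 8 h 40 min
Thu: 9:52 AM–9:26 PM = 11 h 34 min → rounds to 11 h 30 min
Fri: 7:02 AM–6:25 PM = 11 h 23 min → rounds to 11 h 20 min
Total credited: 31 h 30 min.

31.50 hours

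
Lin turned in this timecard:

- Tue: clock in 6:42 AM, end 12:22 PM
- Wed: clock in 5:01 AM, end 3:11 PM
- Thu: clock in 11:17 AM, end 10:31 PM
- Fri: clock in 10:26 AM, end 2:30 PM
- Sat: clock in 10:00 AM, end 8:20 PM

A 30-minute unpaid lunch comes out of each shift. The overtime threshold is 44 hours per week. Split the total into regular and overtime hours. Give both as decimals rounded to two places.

Regular 38.97 hours, overtime 0.00 hours

Tue: 6:42 AM–12:22 PM = 5 h 40 min; less 30 min break → 5 h 10 min
Wed: 5:01 AM–3:11 PM = 10 h 10 min; less 30 min break → 9 h 40 min
Thu: 11:17 AM–10:31 PM = 11 h 14 min; less 30 min break → 10 h 44 min
Fri: 10:26 AM–2:30 PM = 4 h 4 min; less 30 min break → 3 h 34 min
Sat: 10:00 AM–8:20 PM = 10 h 20 min; less 30 min break → 9 h 50 min
Total worked: 38 h 58 min = 38.97 h.
Threshold 44 h → overtime 0 h 0 min, regular 38 h 58 min.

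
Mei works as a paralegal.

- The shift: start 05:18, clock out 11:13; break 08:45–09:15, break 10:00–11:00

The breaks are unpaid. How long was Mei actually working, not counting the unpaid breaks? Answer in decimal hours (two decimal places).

The shift: 05:18–11:13 = 5 h 55 min; less 90 min break → 4 h 25 min

4.42 hours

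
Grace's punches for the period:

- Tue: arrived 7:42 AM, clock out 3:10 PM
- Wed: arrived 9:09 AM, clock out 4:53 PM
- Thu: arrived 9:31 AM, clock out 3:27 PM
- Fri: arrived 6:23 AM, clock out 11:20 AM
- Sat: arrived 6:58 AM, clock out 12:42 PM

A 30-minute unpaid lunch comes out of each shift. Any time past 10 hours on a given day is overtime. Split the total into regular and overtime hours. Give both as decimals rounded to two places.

Regular 29.32 hours, overtime 0.00 hours

Tue: 7:42 AM–3:10 PM = 7 h 28 min; less 30 min break → 6 h 58 min
Wed: 9:09 AM–4:53 PM = 7 h 44 min; less 30 min break → 7 h 14 min
Thu: 9:31 AM–3:27 PM = 5 h 56 min; less 30 min break → 5 h 26 min
Fri: 6:23 AM–11:20 AM = 4 h 57 min; less 30 min break → 4 h 27 min
Sat: 6:58 AM–12:42 PM = 5 h 44 min; less 30 min break → 5 h 14 min
Tue reg 6 h 58 min / OT 0 h 0 min; Wed reg 7 h 14 min / OT 0 h 0 min; Thu reg 5 h 26 min / OT 0 h 0 min; Fri reg 4 h 27 min / OT 0 h 0 min; Sat reg 5 h 14 min / OT 0 h 0 min.
Totals: regular 29 h 19 min, overtime 0 h 0 min.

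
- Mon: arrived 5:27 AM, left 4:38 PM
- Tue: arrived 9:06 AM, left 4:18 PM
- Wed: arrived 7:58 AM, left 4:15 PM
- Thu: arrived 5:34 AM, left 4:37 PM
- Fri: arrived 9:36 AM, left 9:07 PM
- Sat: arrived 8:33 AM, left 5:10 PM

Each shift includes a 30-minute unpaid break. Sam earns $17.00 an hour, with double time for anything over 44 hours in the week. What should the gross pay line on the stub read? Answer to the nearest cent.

Mon: 5:27 AM–4:38 PM = 11 h 11 min; less 30 min break → 10 h 41 min
Tue: 9:06 AM–4:18 PM = 7 h 12 min; less 30 min break → 6 h 42 min
Wed: 7:58 AM–4:15 PM = 8 h 17 min; less 30 min break → 7 h 47 min
Thu: 5:34 AM–4:37 PM = 11 h 3 min; less 30 min break → 10 h 33 min
Fri: 9:36 AM–9:07 PM = 11 h 31 min; less 30 min break → 11 h 1 min
Sat: 8:33 AM–5:10 PM = 8 h 37 min; less 30 min break → 8 h 7 min
Total worked: 54 h 51 min = 3291 min.
Regular 44 h 0 min = 2640 min at $17.00/h; overtime 10 h 51 min = 651 min at $34.00/h.
Pay = (2640 × $17.00 + 651 × $34.00) ÷ 60 = $1116.90.

$1116.90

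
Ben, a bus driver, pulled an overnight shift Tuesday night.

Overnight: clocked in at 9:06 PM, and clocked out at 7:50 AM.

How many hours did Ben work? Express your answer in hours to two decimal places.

10.73 hours

Overnight: 9:06 PM → midnight = 2 h 54 min; midnight → 7:50 AM = 7 h 50 min; span 10 h 44 min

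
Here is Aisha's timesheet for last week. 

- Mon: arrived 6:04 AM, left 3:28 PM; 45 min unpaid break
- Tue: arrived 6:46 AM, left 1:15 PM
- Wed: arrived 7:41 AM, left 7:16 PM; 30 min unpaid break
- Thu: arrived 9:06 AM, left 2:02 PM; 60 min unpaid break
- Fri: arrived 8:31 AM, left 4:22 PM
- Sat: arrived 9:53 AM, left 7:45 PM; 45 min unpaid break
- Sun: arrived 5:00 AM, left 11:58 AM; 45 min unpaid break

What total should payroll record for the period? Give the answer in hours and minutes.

Mon: 6:04 AM–3:28 PM = 9 h 24 min; less 45 min break → 8 h 39 min
Tue: 6:46 AM–1:15 PM = 6 h 29 min
Wed: 7:41 AM–7:16 PM = 11 h 35 min; less 30 min break → 11 h 5 min
Thu: 9:06 AM–2:02 PM = 4 h 56 min; less 60 min break → 3 h 56 min
Fri: 8:31 AM–4:22 PM = 7 h 51 min
Sat: 9:53 AM–7:45 PM = 9 h 52 min; less 45 min break → 9 h 7 min
Sun: 5:00 AM–11:58 AM = 6 h 58 min; less 45 min break → 6 h 13 min
Total: 8 h 39 min + 6 h 29 min + 11 h 5 min + 3 h 56 min + 7 h 51 min + 9 h 7 min + 6 h 13 min = 53 h 20 min.

53 h 20 min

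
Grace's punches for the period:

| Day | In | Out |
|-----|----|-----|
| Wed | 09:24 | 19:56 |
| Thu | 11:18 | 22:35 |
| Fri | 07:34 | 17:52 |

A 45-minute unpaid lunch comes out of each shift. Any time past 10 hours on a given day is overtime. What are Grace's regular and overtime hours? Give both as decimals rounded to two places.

Regular 29.33 hours, overtime 0.53 hours

Wed: 09:24–19:56 = 10 h 32 min; less 45 min break → 9 h 47 min
Thu: 11:18–22:35 = 11 h 17 min; less 45 min break → 10 h 32 min
Fri: 07:34–17:52 = 10 h 18 min; less 45 min break → 9 h 33 min
Wed reg 9 h 47 min / OT 0 h 0 min; Thu reg 10 h 0 min / OT 0 h 32 min; Fri reg 9 h 33 min / OT 0 h 0 min.
Totals: regular 29 h 20 min, overtime 0 h 32 min.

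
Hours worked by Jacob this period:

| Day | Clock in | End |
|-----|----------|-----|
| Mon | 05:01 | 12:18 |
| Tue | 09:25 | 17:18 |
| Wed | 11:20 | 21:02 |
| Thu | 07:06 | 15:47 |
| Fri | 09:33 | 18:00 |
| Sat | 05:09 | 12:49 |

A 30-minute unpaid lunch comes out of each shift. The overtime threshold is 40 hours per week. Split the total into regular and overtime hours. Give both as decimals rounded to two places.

Mon: 05:01–12:18 = 7 h 17 min; less 30 min break → 6 h 47 min
Tue: 09:25–17:18 = 7 h 53 min; less 30 min break → 7 h 23 min
Wed: 11:20–21:02 = 9 h 42 min; less 30 min break → 9 h 12 min
Thu: 07:06–15:47 = 8 h 41 min; less 30 min break → 8 h 11 min
Fri: 09:33–18:00 = 8 h 27 min; less 30 min break → 7 h 57 min
Sat: 05:09–12:49 = 7 h 40 min; less 30 min break → 7 h 10 min
Total worked: 46 h 40 min = 46.67 h.
Threshold 40 h → overtime 6 h 40 min, regular 40 h 0 min.

Regular 40.00 hours, overtime 6.67 hours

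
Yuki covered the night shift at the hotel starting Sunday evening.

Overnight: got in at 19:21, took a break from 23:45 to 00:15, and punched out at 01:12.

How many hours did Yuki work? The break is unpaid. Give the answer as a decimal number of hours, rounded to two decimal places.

Overnight: 19:21 → midnight = 4 h 39 min; midnight → 01:12 = 1 h 12 min; span 5 h 51 min; less 30 min break → 5 h 21 min

5.35 hours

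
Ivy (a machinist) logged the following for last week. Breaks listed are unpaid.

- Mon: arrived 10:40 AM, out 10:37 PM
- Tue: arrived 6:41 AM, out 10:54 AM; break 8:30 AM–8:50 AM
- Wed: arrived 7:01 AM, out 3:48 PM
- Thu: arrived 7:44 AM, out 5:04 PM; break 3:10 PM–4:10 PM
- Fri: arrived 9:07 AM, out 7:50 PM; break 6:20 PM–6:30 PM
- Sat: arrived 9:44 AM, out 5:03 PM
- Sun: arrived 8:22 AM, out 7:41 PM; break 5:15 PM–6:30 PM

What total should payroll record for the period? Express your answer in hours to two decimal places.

60.88 hours

Mon: 10:40 AM–10:37 PM = 11 h 57 min
Tue: 6:41 AM–10:54 AM = 4 h 13 min; less 20 min break → 3 h 53 min
Wed: 7:01 AM–3:48 PM = 8 h 47 min
Thu: 7:44 AM–5:04 PM = 9 h 20 min; less 60 min break → 8 h 20 min
Fri: 9:07 AM–7:50 PM = 10 h 43 min; less 10 min break → 10 h 33 min
Sat: 9:44 AM–5:03 PM = 7 h 19 min
Sun: 8:22 AM–7:41 PM = 11 h 19 min; less 75 min break → 10 h 4 min
Total: 11 h 57 min + 3 h 53 min + 8 h 47 min + 8 h 20 min + 10 h 33 min + 7 h 19 min + 10 h 4 min = 60 h 53 min.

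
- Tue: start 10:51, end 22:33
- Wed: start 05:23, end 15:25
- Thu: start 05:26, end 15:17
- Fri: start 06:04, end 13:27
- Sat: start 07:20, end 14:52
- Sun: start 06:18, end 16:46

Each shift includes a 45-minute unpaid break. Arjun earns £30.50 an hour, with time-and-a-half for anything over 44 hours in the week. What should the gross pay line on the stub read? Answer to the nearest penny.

Tue: 10:51–22:33 = 11 h 42 min; less 45 min break → 10 h 57 min
Wed: 05:23–15:25 = 10 h 2 min; less 45 min break → 9 h 17 min
Thu: 05:26–15:17 = 9 h 51 min; less 45 min break → 9 h 6 min
Fri: 06:04–13:27 = 7 h 23 min; less 45 min break → 6 h 38 min
Sat: 07:20–14:52 = 7 h 32 min; less 45 min break → 6 h 47 min
Sun: 06:18–16:46 = 10 h 28 min; less 45 min break → 9 h 43 min
Total worked: 52 h 28 min = 3148 min.
Regular 44 h 0 min = 2640 min at £30.50/h; overtime 8 h 28 min = 508 min at £45.75/h.
Pay = (2640 × £30.50 + 508 × £45.75) ÷ 60 = £1729.35.

£1729.35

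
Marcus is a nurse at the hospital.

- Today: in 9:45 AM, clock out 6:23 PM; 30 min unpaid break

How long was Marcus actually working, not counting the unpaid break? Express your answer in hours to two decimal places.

Today: 9:45 AM–6:23 PM = 8 h 38 min; less 30 min break → 8 h 8 min

8.13 hours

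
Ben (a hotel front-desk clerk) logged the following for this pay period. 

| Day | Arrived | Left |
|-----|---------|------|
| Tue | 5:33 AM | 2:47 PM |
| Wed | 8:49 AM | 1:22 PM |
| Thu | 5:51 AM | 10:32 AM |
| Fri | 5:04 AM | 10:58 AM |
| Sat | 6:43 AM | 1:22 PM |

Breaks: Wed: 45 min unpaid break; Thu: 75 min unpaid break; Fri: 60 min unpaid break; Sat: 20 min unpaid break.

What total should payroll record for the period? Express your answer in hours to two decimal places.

27.68 hours

Tue: 5:33 AM–2:47 PM = 9 h 14 min
Wed: 8:49 AM–1:22 PM = 4 h 33 min; less 45 min break → 3 h 48 min
Thu: 5:51 AM–10:32 AM = 4 h 41 min; less 75 min break → 3 h 26 min
Fri: 5:04 AM–10:58 AM = 5 h 54 min; less 60 min break → 4 h 54 min
Sat: 6:43 AM–1:22 PM = 6 h 39 min; less 20 min break → 6 h 19 min
Total: 9 h 14 min + 3 h 48 min + 3 h 26 min + 4 h 54 min + 6 h 19 min = 27 h 41 min.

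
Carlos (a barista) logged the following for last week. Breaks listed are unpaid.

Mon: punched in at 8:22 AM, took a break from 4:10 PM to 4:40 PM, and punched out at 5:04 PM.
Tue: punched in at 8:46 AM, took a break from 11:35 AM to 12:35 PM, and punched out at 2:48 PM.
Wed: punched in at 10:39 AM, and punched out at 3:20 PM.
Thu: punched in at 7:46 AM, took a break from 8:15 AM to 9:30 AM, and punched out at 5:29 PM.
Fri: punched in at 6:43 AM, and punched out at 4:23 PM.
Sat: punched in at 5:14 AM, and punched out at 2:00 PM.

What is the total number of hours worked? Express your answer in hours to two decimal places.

44.82 hours

Mon: 8:22 AM–5:04 PM = 8 h 42 min; less 30 min break → 8 h 12 min
Tue: 8:46 AM–2:48 PM = 6 h 2 min; less 60 min break → 5 h 2 min
Wed: 10:39 AM–3:20 PM = 4 h 41 min
Thu: 7:46 AM–5:29 PM = 9 h 43 min; less 75 min break → 8 h 28 min
Fri: 6:43 AM–4:23 PM = 9 h 40 min
Sat: 5:14 AM–2:00 PM = 8 h 46 min
Total: 8 h 12 min + 5 h 2 min + 4 h 41 min + 8 h 28 min + 9 h 40 min + 8 h 46 min = 44 h 49 min.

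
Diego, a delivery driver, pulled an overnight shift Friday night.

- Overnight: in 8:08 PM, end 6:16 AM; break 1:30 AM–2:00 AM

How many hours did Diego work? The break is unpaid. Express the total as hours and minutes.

Overnight: 8:08 PM → midnight = 3 h 52 min; midnight → 6:16 AM = 6 h 16 min; span 10 h 8 min; less 30 min break → 9 h 38 min

9 h 38 min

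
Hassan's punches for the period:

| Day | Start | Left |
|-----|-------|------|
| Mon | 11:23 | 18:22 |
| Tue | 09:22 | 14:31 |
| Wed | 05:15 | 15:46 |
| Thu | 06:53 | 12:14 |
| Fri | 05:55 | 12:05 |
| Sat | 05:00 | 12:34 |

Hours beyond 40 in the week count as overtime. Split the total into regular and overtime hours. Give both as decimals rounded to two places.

Mon: 11:23–18:22 = 6 h 59 min
Tue: 09:22–14:31 = 5 h 9 min
Wed: 05:15–15:46 = 10 h 31 min
Thu: 06:53–12:14 = 5 h 21 min
Fri: 05:55–12:05 = 6 h 10 min
Sat: 05:00–12:34 = 7 h 34 min
Total worked: 41 h 44 min = 41.73 h.
Threshold 40 h → overtime 1 h 44 min, regular 40 h 0 min.

Regular 40.00 hours, overtime 1.73 hours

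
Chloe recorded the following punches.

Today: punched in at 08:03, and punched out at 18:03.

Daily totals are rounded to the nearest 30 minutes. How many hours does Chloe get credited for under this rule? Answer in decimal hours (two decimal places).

10.00 hours

Today: 08:03–18:03 = 10 h 0 min → rounds to 10 h 0 min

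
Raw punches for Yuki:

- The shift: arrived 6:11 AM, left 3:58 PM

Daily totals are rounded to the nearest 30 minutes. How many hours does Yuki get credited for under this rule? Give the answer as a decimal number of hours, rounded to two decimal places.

10.00 hours

The shift: 6:11 AM–3:58 PM = 9 h 47 min → rounds to 10 h 0 min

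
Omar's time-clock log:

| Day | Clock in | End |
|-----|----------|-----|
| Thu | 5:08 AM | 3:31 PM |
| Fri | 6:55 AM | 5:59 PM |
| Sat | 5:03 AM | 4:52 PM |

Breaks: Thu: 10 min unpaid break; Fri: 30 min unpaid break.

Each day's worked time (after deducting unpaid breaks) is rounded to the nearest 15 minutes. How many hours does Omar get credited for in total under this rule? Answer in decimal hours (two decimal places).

32.50 hours

Thu: 5:08 AM–3:31 PM = 10 h 23 min − 10 min = 10 h 13 min → rounds to 10 h 15 min
Fri: 6:55 AM–5:59 PM = 11 h 4 min − 30 min = 10 h 34 min → rounds to 10 h 30 min
Sat: 5:03 AM–4:52 PM = 11 h 49 min → rounds to 11 h 45 min
Total credited: 32 h 30 min.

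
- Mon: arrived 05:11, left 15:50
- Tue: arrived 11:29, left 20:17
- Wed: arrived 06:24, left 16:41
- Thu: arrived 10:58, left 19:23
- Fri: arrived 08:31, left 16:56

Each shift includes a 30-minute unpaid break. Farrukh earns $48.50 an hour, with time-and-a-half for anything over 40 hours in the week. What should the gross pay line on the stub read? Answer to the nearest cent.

Mon: 05:11–15:50 = 10 h 39 min; less 30 min break → 10 h 9 min
Tue: 11:29–20:17 = 8 h 48 min; less 30 min break → 8 h 18 min
Wed: 06:24–16:41 = 10 h 17 min; less 30 min break → 9 h 47 min
Thu: 10:58–19:23 = 8 h 25 min; less 30 min break → 7 h 55 min
Fri: 08:31–16:56 = 8 h 25 min; less 30 min break → 7 h 55 min
Total worked: 44 h 4 min = 2644 min.
Regular 40 h 0 min = 2400 min at $48.50/h; overtime 4 h 4 min = 244 min at $72.75/h.
Pay = (2400 × $48.50 + 244 × $72.75) ÷ 60 = $2235.85.

$2235.85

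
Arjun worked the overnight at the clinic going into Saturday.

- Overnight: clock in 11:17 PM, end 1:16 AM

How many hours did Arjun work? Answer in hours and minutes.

1 h 59 min

Overnight: 11:17 PM → midnight = 0 h 43 min; midnight → 1:16 AM = 1 h 16 min; span 1 h 59 min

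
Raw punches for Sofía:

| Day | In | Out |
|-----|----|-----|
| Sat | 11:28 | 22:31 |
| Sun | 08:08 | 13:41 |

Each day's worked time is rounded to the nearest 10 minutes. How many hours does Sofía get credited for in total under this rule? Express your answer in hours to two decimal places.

16.50 hours

Sat: 11:28–22:31 = 11 h 3 min → rounds to 11 h 0 min
Sun: 08:08–13:41 = 5 h 33 min → rounds to 5 h 30 min
Total credited: 16 h 30 min.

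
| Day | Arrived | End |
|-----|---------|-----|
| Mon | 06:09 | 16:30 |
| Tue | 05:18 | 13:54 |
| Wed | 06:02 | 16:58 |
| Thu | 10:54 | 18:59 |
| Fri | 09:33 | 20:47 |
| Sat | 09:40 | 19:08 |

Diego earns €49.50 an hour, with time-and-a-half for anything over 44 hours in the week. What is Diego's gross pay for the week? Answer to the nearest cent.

Mon: 06:09–16:30 = 10 h 21 min
Tue: 05:18–13:54 = 8 h 36 min
Wed: 06:02–16:58 = 10 h 56 min
Thu: 10:54–18:59 = 8 h 5 min
Fri: 09:33–20:47 = 11 h 14 min
Sat: 09:40–19:08 = 9 h 28 min
Total worked: 58 h 40 min = 3520 min.
Regular 44 h 0 min = 2640 min at €49.50/h; overtime 14 h 40 min = 880 min at €74.25/h.
Pay = (2640 × €49.50 + 880 × €74.25) ÷ 60 = €3267.00.

€3267.00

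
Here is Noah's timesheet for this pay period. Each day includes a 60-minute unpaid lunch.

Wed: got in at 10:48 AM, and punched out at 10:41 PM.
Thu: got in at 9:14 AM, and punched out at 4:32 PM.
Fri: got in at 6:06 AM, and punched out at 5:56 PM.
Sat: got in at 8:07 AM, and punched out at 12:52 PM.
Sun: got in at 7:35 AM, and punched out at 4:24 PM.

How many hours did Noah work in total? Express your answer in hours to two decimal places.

Wed: 10:48 AM–10:41 PM = 11 h 53 min; less 60 min break → 10 h 53 min
Thu: 9:14 AM–4:32 PM = 7 h 18 min; less 60 min break → 6 h 18 min
Fri: 6:06 AM–5:56 PM = 11 h 50 min; less 60 min break → 10 h 50 min
Sat: 8:07 AM–12:52 PM = 4 h 45 min; less 60 min break → 3 h 45 min
Sun: 7:35 AM–4:24 PM = 8 h 49 min; less 60 min break → 7 h 49 min
Total: 10 h 53 min + 6 h 18 min + 10 h 50 min + 3 h 45 min + 7 h 49 min = 39 h 35 min.

39.58 hours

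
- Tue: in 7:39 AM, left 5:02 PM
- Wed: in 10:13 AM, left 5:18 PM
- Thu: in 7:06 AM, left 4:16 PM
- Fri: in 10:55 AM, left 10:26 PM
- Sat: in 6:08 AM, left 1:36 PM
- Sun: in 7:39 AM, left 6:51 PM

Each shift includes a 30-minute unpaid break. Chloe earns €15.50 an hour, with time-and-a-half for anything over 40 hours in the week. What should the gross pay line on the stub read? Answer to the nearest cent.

Tue: 7:39 AM–5:02 PM = 9 h 23 min; less 30 min break → 8 h 53 min
Wed: 10:13 AM–5:18 PM = 7 h 5 min; less 30 min break → 6 h 35 min
Thu: 7:06 AM–4:16 PM = 9 h 10 min; less 30 min break → 8 h 40 min
Fri: 10:55 AM–10:26 PM = 11 h 31 min; less 30 min break → 11 h 1 min
Sat: 6:08 AM–1:36 PM = 7 h 28 min; less 30 min break → 6 h 58 min
Sun: 7:39 AM–6:51 PM = 11 h 12 min; less 30 min break → 10 h 42 min
Total worked: 52 h 49 min = 3169 min.
Regular 40 h 0 min = 2400 min at €15.50/h; overtime 12 h 49 min = 769 min at €23.25/h.
Pay = (2400 × €15.50 + 769 × €23.25) ÷ 60 = €917.99.

€917.99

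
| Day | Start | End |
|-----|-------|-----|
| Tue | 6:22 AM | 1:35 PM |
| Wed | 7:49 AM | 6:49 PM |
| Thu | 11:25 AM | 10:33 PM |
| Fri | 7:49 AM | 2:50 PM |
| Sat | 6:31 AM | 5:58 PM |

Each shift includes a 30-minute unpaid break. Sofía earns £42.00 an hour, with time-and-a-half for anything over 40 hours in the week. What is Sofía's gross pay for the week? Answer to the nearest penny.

£2014.95

Tue: 6:22 AM–1:35 PM = 7 h 13 min; less 30 min break → 6 h 43 min
Wed: 7:49 AM–6:49 PM = 11 h 0 min; less 30 min break → 10 h 30 min
Thu: 11:25 AM–10:33 PM = 11 h 8 min; less 30 min break → 10 h 38 min
Fri: 7:49 AM–2:50 PM = 7 h 1 min; less 30 min break → 6 h 31 min
Sat: 6:31 AM–5:58 PM = 11 h 27 min; less 30 min break → 10 h 57 min
Total worked: 45 h 19 min = 2719 min.
Regular 40 h 0 min = 2400 min at £42.00/h; overtime 5 h 19 min = 319 min at £63.00/h.
Pay = (2400 × £42.00 + 319 × £63.00) ÷ 60 = £2014.95.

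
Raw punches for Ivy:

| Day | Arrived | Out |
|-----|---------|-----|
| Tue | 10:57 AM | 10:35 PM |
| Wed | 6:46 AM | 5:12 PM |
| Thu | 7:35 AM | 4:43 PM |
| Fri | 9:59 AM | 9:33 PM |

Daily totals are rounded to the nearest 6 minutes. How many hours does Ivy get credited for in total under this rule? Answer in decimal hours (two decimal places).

Tue: 10:57 AM–10:35 PM = 11 h 38 min → rounds to 11 h 36 min
Wed: 6:46 AM–5:12 PM = 10 h 26 min → rounds to 10 h 24 min
Thu: 7:35 AM–4:43 PM = 9 h 8 min → rounds to 9 h 6 min
Fri: 9:59 AM–9:33 PM = 11 h 34 min → rounds to 11 h 36 min
Total credited: 42 h 42 min.

42.70 hours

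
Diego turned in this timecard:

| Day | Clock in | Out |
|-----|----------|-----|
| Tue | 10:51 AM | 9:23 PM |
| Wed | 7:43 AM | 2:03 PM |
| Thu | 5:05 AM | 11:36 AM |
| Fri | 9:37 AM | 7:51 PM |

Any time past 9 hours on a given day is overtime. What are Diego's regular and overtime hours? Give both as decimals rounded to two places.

Tue: 10:51 AM–9:23 PM = 10 h 32 min
Wed: 7:43 AM–2:03 PM = 6 h 20 min
Thu: 5:05 AM–11:36 AM = 6 h 31 min
Fri: 9:37 AM–7:51 PM = 10 h 14 min
Tue reg 9 h 0 min / OT 1 h 32 min; Wed reg 6 h 20 min / OT 0 h 0 min; Thu reg 6 h 31 min / OT 0 h 0 min; Fri reg 9 h 0 min / OT 1 h 14 min.
Totals: regular 30 h 51 min, overtime 2 h 46 min.

Regular 30.85 hours, overtime 2.77 hours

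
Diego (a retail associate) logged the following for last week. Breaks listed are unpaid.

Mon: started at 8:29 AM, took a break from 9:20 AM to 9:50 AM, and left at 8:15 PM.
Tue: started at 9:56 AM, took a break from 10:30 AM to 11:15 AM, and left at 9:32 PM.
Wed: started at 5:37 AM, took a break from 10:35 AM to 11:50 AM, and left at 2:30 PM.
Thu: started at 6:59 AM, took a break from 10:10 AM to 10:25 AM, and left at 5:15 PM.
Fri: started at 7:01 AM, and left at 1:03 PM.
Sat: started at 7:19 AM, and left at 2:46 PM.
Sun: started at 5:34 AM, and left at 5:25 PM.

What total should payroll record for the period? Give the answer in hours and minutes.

65 h 6 min

Mon: 8:29 AM–8:15 PM = 11 h 46 min; less 30 min break → 11 h 16 min
Tue: 9:56 AM–9:32 PM = 11 h 36 min; less 45 min break → 10 h 51 min
Wed: 5:37 AM–2:30 PM = 8 h 53 min; less 75 min break → 7 h 38 min
Thu: 6:59 AM–5:15 PM = 10 h 16 min; less 15 min break → 10 h 1 min
Fri: 7:01 AM–1:03 PM = 6 h 2 min
Sat: 7:19 AM–2:46 PM = 7 h 27 min
Sun: 5:34 AM–5:25 PM = 11 h 51 min
Total: 11 h 16 min + 10 h 51 min + 7 h 38 min + 10 h 1 min + 6 h 2 min + 7 h 27 min + 11 h 51 min = 65 h 6 min.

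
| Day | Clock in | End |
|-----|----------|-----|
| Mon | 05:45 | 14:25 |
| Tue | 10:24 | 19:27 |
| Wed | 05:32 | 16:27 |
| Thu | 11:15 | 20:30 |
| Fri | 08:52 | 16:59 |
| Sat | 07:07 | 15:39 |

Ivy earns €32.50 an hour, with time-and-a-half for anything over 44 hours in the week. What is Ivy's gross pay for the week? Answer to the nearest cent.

Mon: 05:45–14:25 = 8 h 40 min
Tue: 10:24–19:27 = 9 h 3 min
Wed: 05:32–16:27 = 10 h 55 min
Thu: 11:15–20:30 = 9 h 15 min
Fri: 08:52–16:59 = 8 h 7 min
Sat: 07:07–15:39 = 8 h 32 min
Total worked: 54 h 32 min = 3272 min.
Regular 44 h 0 min = 2640 min at €32.50/h; overtime 10 h 32 min = 632 min at €48.75/h.
Pay = (2640 × €32.50 + 632 × €48.75) ÷ 60 = €1943.50.

€1943.50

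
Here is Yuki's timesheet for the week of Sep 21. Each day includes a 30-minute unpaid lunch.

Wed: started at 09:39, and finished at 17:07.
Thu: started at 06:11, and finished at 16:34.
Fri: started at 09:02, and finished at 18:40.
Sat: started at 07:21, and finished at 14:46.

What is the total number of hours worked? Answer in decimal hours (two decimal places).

Wed: 09:39–17:07 = 7 h 28 min; less 30 min break → 6 h 58 min
Thu: 06:11–16:34 = 10 h 23 min; less 30 min break → 9 h 53 min
Fri: 09:02–18:40 = 9 h 38 min; less 30 min break → 9 h 8 min
Sat: 07:21–14:46 = 7 h 25 min; less 30 min break → 6 h 55 min
Total: 6 h 58 min + 9 h 53 min + 9 h 8 min + 6 h 55 min = 32 h 54 min.

32.90 hours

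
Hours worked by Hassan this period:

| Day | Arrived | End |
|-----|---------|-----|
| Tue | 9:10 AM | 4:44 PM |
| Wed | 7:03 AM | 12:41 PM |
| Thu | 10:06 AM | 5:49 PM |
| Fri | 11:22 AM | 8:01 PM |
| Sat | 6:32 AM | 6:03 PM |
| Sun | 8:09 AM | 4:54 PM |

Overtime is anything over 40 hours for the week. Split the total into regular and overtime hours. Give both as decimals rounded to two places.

Tue: 9:10 AM–4:44 PM = 7 h 34 min
Wed: 7:03 AM–12:41 PM = 5 h 38 min
Thu: 10:06 AM–5:49 PM = 7 h 43 min
Fri: 11:22 AM–8:01 PM = 8 h 39 min
Sat: 6:32 AM–6:03 PM = 11 h 31 min
Sun: 8:09 AM–4:54 PM = 8 h 45 min
Total worked: 49 h 50 min = 49.83 h.
Threshold 40 h → overtime 9 h 50 min, regular 40 h 0 min.

Regular 40.00 hours, overtime 9.83 hours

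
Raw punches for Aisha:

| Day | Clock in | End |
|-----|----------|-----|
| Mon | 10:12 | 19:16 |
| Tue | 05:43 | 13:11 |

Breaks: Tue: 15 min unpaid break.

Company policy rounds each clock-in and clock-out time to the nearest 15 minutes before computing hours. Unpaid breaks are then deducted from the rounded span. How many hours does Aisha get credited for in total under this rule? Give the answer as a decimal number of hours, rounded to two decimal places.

16.25 hours

Mon: in 10:12→10:15, out 19:16→19:15; 9 h 0 min
Tue: in 05:43→05:45, out 13:11→13:15; 7 h 30 min − 15 min = 7 h 15 min
Total credited: 16 h 15 min.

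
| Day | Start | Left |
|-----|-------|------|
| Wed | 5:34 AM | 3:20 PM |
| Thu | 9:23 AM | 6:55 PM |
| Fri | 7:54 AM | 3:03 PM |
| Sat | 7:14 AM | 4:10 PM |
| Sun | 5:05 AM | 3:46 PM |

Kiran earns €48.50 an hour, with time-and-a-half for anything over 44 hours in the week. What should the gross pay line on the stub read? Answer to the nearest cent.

Wed: 5:34 AM–3:20 PM = 9 h 46 min
Thu: 9:23 AM–6:55 PM = 9 h 32 min
Fri: 7:54 AM–3:03 PM = 7 h 9 min
Sat: 7:14 AM–4:10 PM = 8 h 56 min
Sun: 5:05 AM–3:46 PM = 10 h 41 min
Total worked: 46 h 4 min = 2764 min.
Regular 44 h 0 min = 2640 min at €48.50/h; overtime 2 h 4 min = 124 min at €72.75/h.
Pay = (2640 × €48.50 + 124 × €72.75) ÷ 60 = €2284.35.

€2284.35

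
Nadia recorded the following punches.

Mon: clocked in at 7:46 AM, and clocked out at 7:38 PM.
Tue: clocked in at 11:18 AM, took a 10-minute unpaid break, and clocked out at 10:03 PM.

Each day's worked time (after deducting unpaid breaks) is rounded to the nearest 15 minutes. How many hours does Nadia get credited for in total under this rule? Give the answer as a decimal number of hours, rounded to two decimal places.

22.25 hours

Mon: 7:46 AM–7:38 PM = 11 h 52 min → rounds to 11 h 45 min
Tue: 11:18 AM–10:03 PM = 10 h 45 min − 10 min = 10 h 35 min → rounds to 10 h 30 min
Total credited: 22 h 15 min.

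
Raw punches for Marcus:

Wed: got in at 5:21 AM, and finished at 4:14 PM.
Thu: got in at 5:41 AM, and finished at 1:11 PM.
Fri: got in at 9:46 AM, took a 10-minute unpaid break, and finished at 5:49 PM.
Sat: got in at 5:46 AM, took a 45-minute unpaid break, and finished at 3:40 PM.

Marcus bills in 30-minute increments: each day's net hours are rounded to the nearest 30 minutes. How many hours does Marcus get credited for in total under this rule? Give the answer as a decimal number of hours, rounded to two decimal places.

35.50 hours

Wed: 5:21 AM–4:14 PM = 10 h 53 min → rounds to 11 h 0 min
Thu: 5:41 AM–1:11 PM = 7 h 30 min → rounds to 7 h 30 min
Fri: 9:46 AM–5:49 PM = 8 h 3 min − 10 min = 7 h 53 min → rounds to 8 h 0 min
Sat: 5:46 AM–3:40 PM = 9 h 54 min − 45 min = 9 h 9 min → rounds to 9 h 0 min
Total credited: 35 h 30 min.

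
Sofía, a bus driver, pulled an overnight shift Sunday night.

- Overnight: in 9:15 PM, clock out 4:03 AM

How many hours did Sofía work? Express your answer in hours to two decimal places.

6.80 hours

Overnight: 9:15 PM → midnight = 2 h 45 min; midnight → 4:03 AM = 4 h 3 min; span 6 h 48 min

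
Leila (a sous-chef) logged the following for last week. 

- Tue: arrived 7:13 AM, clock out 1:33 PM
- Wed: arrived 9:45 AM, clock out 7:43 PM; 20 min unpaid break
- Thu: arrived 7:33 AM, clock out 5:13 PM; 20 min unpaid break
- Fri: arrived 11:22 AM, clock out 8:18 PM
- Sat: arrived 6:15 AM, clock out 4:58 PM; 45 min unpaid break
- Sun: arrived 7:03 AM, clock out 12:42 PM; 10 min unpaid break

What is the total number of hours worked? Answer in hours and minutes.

Tue: 7:13 AM–1:33 PM = 6 h 20 min
Wed: 9:45 AM–7:43 PM = 9 h 58 min; less 20 min break → 9 h 38 min
Thu: 7:33 AM–5:13 PM = 9 h 40 min; less 20 min break → 9 h 20 min
Fri: 11:22 AM–8:18 PM = 8 h 56 min
Sat: 6:15 AM–4:58 PM = 10 h 43 min; less 45 min break → 9 h 58 min
Sun: 7:03 AM–12:42 PM = 5 h 39 min; less 10 min break → 5 h 29 min
Total: 6 h 20 min + 9 h 38 min + 9 h 20 min + 8 h 56 min + 9 h 58 min + 5 h 29 min = 49 h 41 min.

49 h 41 min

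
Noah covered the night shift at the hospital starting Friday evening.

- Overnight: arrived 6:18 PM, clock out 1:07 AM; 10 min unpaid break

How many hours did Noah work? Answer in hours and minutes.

Overnight: 6:18 PM → midnight = 5 h 42 min; midnight → 1:07 AM = 1 h 7 min; span 6 h 49 min; less 10 min break → 6 h 39 min

6 h 39 min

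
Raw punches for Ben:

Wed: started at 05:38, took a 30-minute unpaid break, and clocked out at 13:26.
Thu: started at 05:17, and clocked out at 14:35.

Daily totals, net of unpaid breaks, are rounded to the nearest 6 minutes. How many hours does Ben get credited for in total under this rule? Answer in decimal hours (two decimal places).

16.60 hours

Wed: 05:38–13:26 = 7 h 48 min − 30 min = 7 h 18 min → rounds to 7 h 18 min
Thu: 05:17–14:35 = 9 h 18 min → rounds to 9 h 18 min
Total credited: 16 h 36 min.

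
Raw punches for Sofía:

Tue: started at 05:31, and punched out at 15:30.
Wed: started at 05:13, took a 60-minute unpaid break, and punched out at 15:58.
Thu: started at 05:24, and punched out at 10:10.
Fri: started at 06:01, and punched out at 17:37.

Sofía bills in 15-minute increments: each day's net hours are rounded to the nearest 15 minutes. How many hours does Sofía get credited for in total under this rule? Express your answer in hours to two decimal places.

Tue: 05:31–15:30 = 9 h 59 min → rounds to 10 h 0 min
Wed: 05:13–15:58 = 10 h 45 min − 60 min = 9 h 45 min → rounds to 9 h 45 min
Thu: 05:24–10:10 = 4 h 46 min → rounds to 4 h 45 min
Fri: 06:01–17:37 = 11 h 36 min → rounds to 11 h 30 min
Total credited: 36 h 0 min.

36.00 hours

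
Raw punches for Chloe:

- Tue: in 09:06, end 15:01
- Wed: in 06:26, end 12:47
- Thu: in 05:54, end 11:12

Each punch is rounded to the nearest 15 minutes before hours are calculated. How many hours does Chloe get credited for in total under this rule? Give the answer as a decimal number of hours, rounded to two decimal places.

17.50 hours

Tue: in 09:06→09:00, out 15:01→15:00; 6 h 0 min
Wed: in 06:26→06:30, out 12:47→12:45; 6 h 15 min
Thu: in 05:54→06:00, out 11:12→11:15; 5 h 15 min
Total credited: 17 h 30 min.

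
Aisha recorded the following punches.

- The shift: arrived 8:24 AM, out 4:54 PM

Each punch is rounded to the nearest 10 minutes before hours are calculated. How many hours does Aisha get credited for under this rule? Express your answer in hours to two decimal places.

The shift: in 8:24 AM→8:20 AM, out 4:54 PM→4:50 PM; 8 h 30 min

8.50 hours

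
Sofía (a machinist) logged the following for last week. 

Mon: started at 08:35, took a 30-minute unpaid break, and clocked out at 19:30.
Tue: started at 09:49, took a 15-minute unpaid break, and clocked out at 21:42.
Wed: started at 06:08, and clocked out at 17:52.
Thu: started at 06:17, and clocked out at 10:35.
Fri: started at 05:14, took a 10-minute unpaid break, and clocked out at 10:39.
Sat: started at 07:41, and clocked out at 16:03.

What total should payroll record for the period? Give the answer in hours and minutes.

Mon: 08:35–19:30 = 10 h 55 min; less 30 min break → 10 h 25 min
Tue: 09:49–21:42 = 11 h 53 min; less 15 min break → 11 h 38 min
Wed: 06:08–17:52 = 11 h 44 min
Thu: 06:17–10:35 = 4 h 18 min
Fri: 05:14–10:39 = 5 h 25 min; less 10 min break → 5 h 15 min
Sat: 07:41–16:03 = 8 h 22 min
Total: 10 h 25 min + 11 h 38 min + 11 h 44 min + 4 h 18 min + 5 h 15 min + 8 h 22 min = 51 h 42 min.

51 h 42 min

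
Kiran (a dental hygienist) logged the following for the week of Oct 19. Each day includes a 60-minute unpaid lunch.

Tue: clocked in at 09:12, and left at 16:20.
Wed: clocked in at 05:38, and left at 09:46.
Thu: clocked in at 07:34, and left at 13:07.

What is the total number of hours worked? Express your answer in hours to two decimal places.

13.82 hours

Tue: 09:12–16:20 = 7 h 8 min; less 60 min break → 6 h 8 min
Wed: 05:38–09:46 = 4 h 8 min; less 60 min break → 3 h 8 min
Thu: 07:34–13:07 = 5 h 33 min; less 60 min break → 4 h 33 min
Total: 6 h 8 min + 3 h 8 min + 4 h 33 min = 13 h 49 min.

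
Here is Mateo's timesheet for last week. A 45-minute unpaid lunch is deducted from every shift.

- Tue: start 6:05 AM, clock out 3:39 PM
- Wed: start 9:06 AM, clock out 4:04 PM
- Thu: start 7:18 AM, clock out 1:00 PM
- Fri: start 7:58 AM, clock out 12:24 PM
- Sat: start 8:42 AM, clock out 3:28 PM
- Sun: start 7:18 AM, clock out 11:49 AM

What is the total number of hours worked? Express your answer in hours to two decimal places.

33.45 hours

Tue: 6:05 AM–3:39 PM = 9 h 34 min; less 45 min break → 8 h 49 min
Wed: 9:06 AM–4:04 PM = 6 h 58 min; less 45 min break → 6 h 13 min
Thu: 7:18 AM–1:00 PM = 5 h 42 min; less 45 min break → 4 h 57 min
Fri: 7:58 AM–12:24 PM = 4 h 26 min; less 45 min break → 3 h 41 min
Sat: 8:42 AM–3:28 PM = 6 h 46 min; less 45 min break → 6 h 1 min
Sun: 7:18 AM–11:49 AM = 4 h 31 min; less 45 min break → 3 h 46 min
Total: 8 h 49 min + 6 h 13 min + 4 h 57 min + 3 h 41 min + 6 h 1 min + 3 h 46 min = 33 h 27 min.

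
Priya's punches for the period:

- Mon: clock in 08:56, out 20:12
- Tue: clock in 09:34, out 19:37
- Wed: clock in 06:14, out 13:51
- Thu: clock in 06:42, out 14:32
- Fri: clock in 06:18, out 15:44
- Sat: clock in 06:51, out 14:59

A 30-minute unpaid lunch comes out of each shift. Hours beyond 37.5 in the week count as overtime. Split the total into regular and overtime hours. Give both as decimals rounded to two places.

Mon: 08:56–20:12 = 11 h 16 min; less 30 min break → 10 h 46 min
Tue: 09:34–19:37 = 10 h 3 min; less 30 min break → 9 h 33 min
Wed: 06:14–13:51 = 7 h 37 min; less 30 min break → 7 h 7 min
Thu: 06:42–14:32 = 7 h 50 min; less 30 min break → 7 h 20 min
Fri: 06:18–15:44 = 9 h 26 min; less 30 min break → 8 h 56 min
Sat: 06:51–14:59 = 8 h 8 min; less 30 min break → 7 h 38 min
Total worked: 51 h 20 min = 51.33 h.
Threshold 37.5 h → overtime 13 h 50 min, regular 37 h 30 min.

Regular 37.50 hours, overtime 13.83 hours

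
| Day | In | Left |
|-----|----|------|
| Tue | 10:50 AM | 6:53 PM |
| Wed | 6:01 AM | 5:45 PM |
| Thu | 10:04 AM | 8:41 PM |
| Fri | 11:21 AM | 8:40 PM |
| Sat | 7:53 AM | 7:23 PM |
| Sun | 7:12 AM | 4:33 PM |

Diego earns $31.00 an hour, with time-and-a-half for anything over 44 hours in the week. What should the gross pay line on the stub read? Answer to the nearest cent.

Tue: 10:50 AM–6:53 PM = 8 h 3 min
Wed: 6:01 AM–5:45 PM = 11 h 44 min
Thu: 10:04 AM–8:41 PM = 10 h 37 min
Fri: 11:21 AM–8:40 PM = 9 h 19 min
Sat: 7:53 AM–7:23 PM = 11 h 30 min
Sun: 7:12 AM–4:33 PM = 9 h 21 min
Total worked: 60 h 34 min = 3634 min.
Regular 44 h 0 min = 2640 min at $31.00/h; overtime 16 h 34 min = 994 min at $46.50/h.
Pay = (2640 × $31.00 + 994 × $46.50) ÷ 60 = $2134.35.

$2134.35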